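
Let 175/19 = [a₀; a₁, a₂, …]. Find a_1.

4

175 = 9·19 + 4   →  a_0 = 9
19 = 4·4 + 3   →  a_1 = 4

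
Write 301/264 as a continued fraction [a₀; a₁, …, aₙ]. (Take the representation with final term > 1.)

[1; 7, 7, 2, 2]

301 = 1*264 + 37
264 = 7*37 + 5
37 = 7*5 + 2
5 = 2*2 + 1
2 = 2*1 + 0  (stop)
So 301/264 = [1; 7, 7, 2, 2].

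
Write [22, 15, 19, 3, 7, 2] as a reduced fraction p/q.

Fold from the inside: start with 2/1.
  7 + 1/2 = 15/2
  3 + 2/15 = 47/15
  19 + 15/47 = 908/47
  15 + 47/908 = 13667/908
  22 + 908/13667 = 301582/13667

301582/13667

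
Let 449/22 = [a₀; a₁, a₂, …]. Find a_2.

2

449 = 20·22 + 9   →  a_0 = 20
22 = 2·9 + 4   →  a_1 = 2
9 = 2·4 + 1   →  a_2 = 2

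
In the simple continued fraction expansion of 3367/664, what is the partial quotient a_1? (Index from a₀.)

3367 = 5·664 + 47   →  a_0 = 5
664 = 14·47 + 6   →  a_1 = 14

14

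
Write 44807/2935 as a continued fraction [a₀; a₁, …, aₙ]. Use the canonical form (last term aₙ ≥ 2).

[15; 3, 1, 3, 19, 3, 3]

44807 = 15·2935 + 782
2935 = 3·782 + 589
782 = 1·589 + 193
589 = 3·193 + 10
193 = 19·10 + 3
10 = 3·3 + 1
3 = 3·1 + 0  (stop)
So 44807/2935 = [15; 3, 1, 3, 19, 3, 3].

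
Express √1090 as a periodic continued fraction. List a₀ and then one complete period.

[33; 66]

a₀ = ⌊√1090⌋ = 33.
With m₀=0, d₀=1 and mₖ₊₁ = dₖaₖ − mₖ, dₖ₊₁ = (n − mₖ₊₁²)/dₖ, aₖ₊₁ = ⌊(a₀+mₖ₊₁)/dₖ₊₁⌋:
  k=1: m=33, d=1, a=66
d=1 and a=2a₀=66 at k=1, so the next step gives (m, d) = (33, 1) again — its k=1 value — and the period has length 1.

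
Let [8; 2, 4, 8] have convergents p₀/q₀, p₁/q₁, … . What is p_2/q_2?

76/9

Using pₖ = aₖpₖ₋₁ + pₖ₋₂, qₖ = aₖqₖ₋₁ + qₖ₋₂ (with p₋₁=1, p₋₂=0, q₋₁=0, q₋₂=1):
  k=0: a=8, p=8, q=1
  k=1: a=2, p=17, q=2
  k=2: a=4, p=76, q=9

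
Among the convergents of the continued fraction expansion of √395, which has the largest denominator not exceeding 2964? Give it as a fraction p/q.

√395 = [19; 1, 6, 1, 38, …] (period length 4).
Convergents:
  p_0/q_0 = 19/1
  p_1/q_1 = 20/1
  p_2/q_2 = 139/7
  p_3/q_3 = 159/8
  p_4/q_4 = 6181/311
  p_5/q_5 = 6340/319
  p_6/q_6 = 44221/2225
  p_7/q_7 = 50561/2544
  p_8/q_8 = 1965539/98897
q_7 = 2544 ≤ 2964 < 98897 = q_8, so the answer is 50561/2544.

50561/2544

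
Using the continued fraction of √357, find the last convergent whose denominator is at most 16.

√357 = [18; 1, 8, 2, 8, 1, 36, …] (period length 6).
Convergents:
  p_0/q_0 = 18/1
  p_1/q_1 = 19/1
  p_2/q_2 = 170/9
  p_3/q_3 = 359/19
q_2 = 9 ≤ 16 < 19 = q_3, so the answer is 170/9.

170/9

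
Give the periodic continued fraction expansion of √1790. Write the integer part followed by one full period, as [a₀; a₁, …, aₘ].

[42; 3, 4, 8, 4, 3, 84]

a₀ = ⌊√1790⌋ = 42.
With m₀=0, d₀=1 and mₖ₊₁ = dₖaₖ − mₖ, dₖ₊₁ = (n − mₖ₊₁²)/dₖ, aₖ₊₁ = ⌊(a₀+mₖ₊₁)/dₖ₊₁⌋:
  k=1: m=42, d=26, a=3
  k=2: m=36, d=19, a=4
  k=3: m=40, d=10, a=8
  k=4: m=40, d=19, a=4
  k=5: m=36, d=26, a=3
  k=6: m=42, d=1, a=84
d=1 and a=2a₀=84 at k=6, so the next step gives (m, d) = (42, 26) again — its k=1 value — and the period has length 6.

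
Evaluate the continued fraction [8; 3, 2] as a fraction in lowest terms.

Fold from the inside: start with 2/1.
  3 + 1/2 = 7/2
  8 + 2/7 = 58/7

58/7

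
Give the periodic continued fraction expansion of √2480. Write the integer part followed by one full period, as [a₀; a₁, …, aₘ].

a₀ = ⌊√2480⌋ = 49.

[49; 1, 3, 1, 98]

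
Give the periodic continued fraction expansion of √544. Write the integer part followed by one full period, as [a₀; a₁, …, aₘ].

[23; 3, 11, 3, 46]

a₀ = ⌊√544⌋ = 23.
With m₀=0, d₀=1 and mₖ₊₁ = dₖaₖ − mₖ, dₖ₊₁ = (n − mₖ₊₁²)/dₖ, aₖ₊₁ = ⌊(a₀+mₖ₊₁)/dₖ₊₁⌋:
  k=1: m=23, d=15, a=3
  k=2: m=22, d=4, a=11
  k=3: m=22, d=15, a=3
  k=4: m=23, d=1, a=46
d=1 and a=2a₀=46 at k=4, so the next step gives (m, d) = (23, 15) again — its k=1 value — and the period has length 4.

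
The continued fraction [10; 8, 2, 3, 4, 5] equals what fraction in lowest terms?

Fold from the inside: start with 5/1.
  4 + 1/5 = 21/5
  3 + 5/21 = 68/21
  2 + 21/68 = 157/68
  8 + 68/157 = 1324/157
  10 + 157/1324 = 13397/1324

13397/1324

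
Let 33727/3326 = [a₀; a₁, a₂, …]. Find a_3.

33727 = 10·3326 + 467   →  a_0 = 10
3326 = 7·467 + 57   →  a_1 = 7
467 = 8·57 + 11   →  a_2 = 8
57 = 5·11 + 2   →  a_3 = 5

5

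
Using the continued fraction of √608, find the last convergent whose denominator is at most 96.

1800/73

√608 = [24; 1, 1, 1, 11, 1, 1, 1, 48, …] (period length 8).
Convergents:
  p_0/q_0 = 24/1
  p_1/q_1 = 25/1
  p_2/q_2 = 49/2
  p_3/q_3 = 74/3
  p_4/q_4 = 863/35
  p_5/q_5 = 937/38
  p_6/q_6 = 1800/73
  p_7/q_7 = 2737/111
q_6 = 73 ≤ 96 < 111 = q_7, so the answer is 1800/73.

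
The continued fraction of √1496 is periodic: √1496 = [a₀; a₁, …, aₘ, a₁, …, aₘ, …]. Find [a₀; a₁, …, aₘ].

[38; 1, 2, 9, 2, 1, 76]

a₀ = ⌊√1496⌋ = 38.
With m₀=0, d₀=1 and mₖ₊₁ = dₖaₖ − mₖ, dₖ₊₁ = (n − mₖ₊₁²)/dₖ, aₖ₊₁ = ⌊(a₀+mₖ₊₁)/dₖ₊₁⌋:
  k=1: m=38, d=52, a=1
  k=2: m=14, d=25, a=2
  k=3: m=36, d=8, a=9
  k=4: m=36, d=25, a=2
  k=5: m=14, d=52, a=1
  k=6: m=38, d=1, a=76
d=1 and a=2a₀=76 at k=6, so the next step gives (m, d) = (38, 52) again — its k=1 value — and the period has length 6.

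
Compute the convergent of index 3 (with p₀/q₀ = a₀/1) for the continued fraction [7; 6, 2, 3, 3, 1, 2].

322/45

Using pₖ = aₖpₖ₋₁ + pₖ₋₂, qₖ = aₖqₖ₋₁ + qₖ₋₂ (with p₋₁=1, p₋₂=0, q₋₁=0, q₋₂=1):
  k=0: a=7, p=7, q=1
  k=1: a=6, p=43, q=6
  k=2: a=2, p=93, q=13
  k=3: a=3, p=322, q=45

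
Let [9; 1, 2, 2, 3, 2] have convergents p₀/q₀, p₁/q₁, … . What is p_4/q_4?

233/24

Using pₖ = aₖpₖ₋₁ + pₖ₋₂, qₖ = aₖqₖ₋₁ + qₖ₋₂ (with p₋₁=1, p₋₂=0, q₋₁=0, q₋₂=1):
  k=0: a=9, p=9, q=1
  k=1: a=1, p=10, q=1
  k=2: a=2, p=29, q=3
  k=3: a=2, p=68, q=7
  k=4: a=3, p=233, q=24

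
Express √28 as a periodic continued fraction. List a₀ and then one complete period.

[5; 3, 2, 3, 10]

a₀ = ⌊√28⌋ = 5.
With m₀=0, d₀=1 and mₖ₊₁ = dₖaₖ − mₖ, dₖ₊₁ = (n − mₖ₊₁²)/dₖ, aₖ₊₁ = ⌊(a₀+mₖ₊₁)/dₖ₊₁⌋:
  k=1: m=5, d=3, a=3
  k=2: m=4, d=4, a=2
  k=3: m=4, d=3, a=3
  k=4: m=5, d=1, a=10
d=1 and a=2a₀=10 at k=4, so the next step gives (m, d) = (5, 3) again — its k=1 value — and the period has length 4.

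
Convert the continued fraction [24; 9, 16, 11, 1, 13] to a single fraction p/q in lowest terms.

586870/24341

Using pₖ = aₖpₖ₋₁ + pₖ₋₂ and qₖ = aₖqₖ₋₁ + qₖ₋₂:
  k=0: a=24, p=24, q=1
  k=1: a=9, p=217, q=9
  k=2: a=16, p=3496, q=145
  k=3: a=11, p=38673, q=1604
  k=4: a=1, p=42169, q=1749
  k=5: a=13, p=586870, q=24341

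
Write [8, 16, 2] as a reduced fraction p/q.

Fold from the inside: start with 2/1.
  16 + 1/2 = 33/2
  8 + 2/33 = 266/33

266/33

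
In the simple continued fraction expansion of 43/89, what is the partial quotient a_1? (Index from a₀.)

43 = 0·89 + 43   →  a_0 = 0
89 = 2·43 + 3   →  a_1 = 2

2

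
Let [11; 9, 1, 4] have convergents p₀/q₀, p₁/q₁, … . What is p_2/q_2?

Using pₖ = aₖpₖ₋₁ + pₖ₋₂, qₖ = aₖqₖ₋₁ + qₖ₋₂ (with p₋₁=1, p₋₂=0, q₋₁=0, q₋₂=1):
  k=0: a=11, p=11, q=1
  k=1: a=9, p=100, q=9
  k=2: a=1, p=111, q=10

111/10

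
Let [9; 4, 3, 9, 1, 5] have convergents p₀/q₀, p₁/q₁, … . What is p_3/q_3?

Using pₖ = aₖpₖ₋₁ + pₖ₋₂, qₖ = aₖqₖ₋₁ + qₖ₋₂ (with p₋₁=1, p₋₂=0, q₋₁=0, q₋₂=1):
  k=0: a=9, p=9, q=1
  k=1: a=4, p=37, q=4
  k=2: a=3, p=120, q=13
  k=3: a=9, p=1117, q=121

1117/121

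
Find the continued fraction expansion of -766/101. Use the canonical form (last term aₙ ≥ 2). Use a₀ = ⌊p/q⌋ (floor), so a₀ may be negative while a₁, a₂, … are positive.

-766 = -8·101 + 42
101 = 2·42 + 17
42 = 2·17 + 8
17 = 2·8 + 1
8 = 8·1 + 0  (stop)
So -766/101 = [-8; 2, 2, 2, 8].

[-8; 2, 2, 2, 8]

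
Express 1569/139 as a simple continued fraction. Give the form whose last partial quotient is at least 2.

1569 = 11×139 + 40
139 = 3×40 + 19
40 = 2×19 + 2
19 = 9×2 + 1
2 = 2×1 + 0  (stop)
So 1569/139 = [11; 3, 2, 9, 2].

[11; 3, 2, 9, 2]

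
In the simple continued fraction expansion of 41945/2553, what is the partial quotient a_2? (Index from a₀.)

41945 = 16·2553 + 1097   →  a_0 = 16
2553 = 2·1097 + 359   →  a_1 = 2
1097 = 3·359 + 20   →  a_2 = 3

3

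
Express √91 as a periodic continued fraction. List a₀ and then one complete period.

[9; 1, 1, 5, 1, 5, 1, 1, 18]

a₀ = ⌊√91⌋ = 9.
With m₀=0, d₀=1 and mₖ₊₁ = dₖaₖ − mₖ, dₖ₊₁ = (n − mₖ₊₁²)/dₖ, aₖ₊₁ = ⌊(a₀+mₖ₊₁)/dₖ₊₁⌋:
  k=1: m=9, d=10, a=1
  k=2: m=1, d=9, a=1
  k=3: m=8, d=3, a=5
  k=4: m=7, d=14, a=1
  k=5: m=7, d=3, a=5
  k=6: m=8, d=9, a=1
  k=7: m=1, d=10, a=1
  k=8: m=9, d=1, a=18
d=1 and a=2a₀=18 at k=8, so the next step gives (m, d) = (9, 10) again — its k=1 value — and the period has length 8.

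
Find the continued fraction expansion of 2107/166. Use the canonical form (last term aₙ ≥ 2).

2107 = 12*166 + 115
166 = 1*115 + 51
115 = 2*51 + 13
51 = 3*13 + 12
13 = 1*12 + 1
12 = 12*1 + 0  (stop)
So 2107/166 = [12; 1, 2, 3, 1, 12].

[12; 1, 2, 3, 1, 12]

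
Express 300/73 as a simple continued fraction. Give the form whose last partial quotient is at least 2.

[4; 9, 8]

300 = 4·73 + 8
73 = 9·8 + 1
8 = 8·1 + 0  (stop)
So 300/73 = [4; 9, 8].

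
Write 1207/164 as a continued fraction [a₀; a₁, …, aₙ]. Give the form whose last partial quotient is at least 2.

1207 = 7·164 + 59
164 = 2·59 + 46
59 = 1·46 + 13
46 = 3·13 + 7
13 = 1·7 + 6
7 = 1·6 + 1
6 = 6·1 + 0  (stop)
So 1207/164 = [7; 2, 1, 3, 1, 1, 6].

[7; 2, 1, 3, 1, 1, 6]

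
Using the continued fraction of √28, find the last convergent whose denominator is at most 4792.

√28 = [5; 3, 2, 3, 10, …] (period length 4).
Convergents:
  p_0/q_0 = 5/1
  p_1/q_1 = 16/3
  p_2/q_2 = 37/7
  p_3/q_3 = 127/24
  p_4/q_4 = 1307/247
  p_5/q_5 = 4048/765
  p_6/q_6 = 9403/1777
  p_7/q_7 = 32257/6096
q_6 = 1777 ≤ 4792 < 6096 = q_7, so the answer is 9403/1777.

9403/1777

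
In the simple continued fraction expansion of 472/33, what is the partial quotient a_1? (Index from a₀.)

472 = 14·33 + 10   →  a_0 = 14
33 = 3·10 + 3   →  a_1 = 3

3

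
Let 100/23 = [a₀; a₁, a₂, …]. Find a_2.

100 = 4·23 + 8   →  a_0 = 4
23 = 2·8 + 7   →  a_1 = 2
8 = 1·7 + 1   →  a_2 = 1

1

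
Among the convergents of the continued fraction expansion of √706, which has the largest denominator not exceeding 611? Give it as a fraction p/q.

√706 = [26; 1, 1, 3, 26, 3, 1, 1, 52, …] (period length 8).
Convergents:
  p_0/q_0 = 26/1
  p_1/q_1 = 27/1
  p_2/q_2 = 53/2
  p_3/q_3 = 186/7
  p_4/q_4 = 4889/184
  p_5/q_5 = 14853/559
  p_6/q_6 = 19742/743
q_5 = 559 ≤ 611 < 743 = q_6, so the answer is 14853/559.

14853/559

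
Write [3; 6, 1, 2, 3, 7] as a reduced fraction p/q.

Fold from the inside: start with 7/1.
  3 + 1/7 = 22/7
  2 + 7/22 = 51/22
  1 + 22/51 = 73/51
  6 + 51/73 = 489/73
  3 + 73/489 = 1540/489

1540/489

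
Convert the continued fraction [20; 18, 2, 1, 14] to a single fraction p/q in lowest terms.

16184/807

Fold from the inside: start with 14/1.
  1 + 1/14 = 15/14
  2 + 14/15 = 44/15
  18 + 15/44 = 807/44
  20 + 44/807 = 16184/807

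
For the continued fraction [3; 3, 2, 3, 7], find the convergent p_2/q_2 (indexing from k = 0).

Using pₖ = aₖpₖ₋₁ + pₖ₋₂, qₖ = aₖqₖ₋₁ + qₖ₋₂ (with p₋₁=1, p₋₂=0, q₋₁=0, q₋₂=1):
  k=0: a=3, p=3, q=1
  k=1: a=3, p=10, q=3
  k=2: a=2, p=23, q=7

23/7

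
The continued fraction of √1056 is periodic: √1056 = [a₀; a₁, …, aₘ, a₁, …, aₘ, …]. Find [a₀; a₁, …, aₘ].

a₀ = ⌊√1056⌋ = 32.
With m₀=0, d₀=1 and mₖ₊₁ = dₖaₖ − mₖ, dₖ₊₁ = (n − mₖ₊₁²)/dₖ, aₖ₊₁ = ⌊(a₀+mₖ₊₁)/dₖ₊₁⌋:
  k=1: m=32, d=32, a=2
  k=2: m=32, d=1, a=64
d=1 and a=2a₀=64 at k=2, so the next step gives (m, d) = (32, 32) again — its k=1 value — and the period has length 2.

[32; 2, 64]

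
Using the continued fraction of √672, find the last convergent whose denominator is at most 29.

√672 = [25; 1, 11, 1, 50, …] (period length 4).
Convergents:
  p_0/q_0 = 25/1
  p_1/q_1 = 26/1
  p_2/q_2 = 311/12
  p_3/q_3 = 337/13
  p_4/q_4 = 17161/662
q_3 = 13 ≤ 29 < 662 = q_4, so the answer is 337/13.

337/13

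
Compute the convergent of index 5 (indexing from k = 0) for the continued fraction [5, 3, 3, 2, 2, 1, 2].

Using pₖ = aₖpₖ₋₁ + pₖ₋₂, qₖ = aₖqₖ₋₁ + qₖ₋₂ (with p₋₁=1, p₋₂=0, q₋₁=0, q₋₂=1):
  k=0: a=5, p=5, q=1
  k=1: a=3, p=16, q=3
  k=2: a=3, p=53, q=10
  k=3: a=2, p=122, q=23
  k=4: a=2, p=297, q=56
  k=5: a=1, p=419, q=79

419/79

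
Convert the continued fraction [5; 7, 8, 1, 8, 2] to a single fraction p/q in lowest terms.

Using pₖ = aₖpₖ₋₁ + pₖ₋₂ and qₖ = aₖqₖ₋₁ + qₖ₋₂:
  k=0: a=5, p=5, q=1
  k=1: a=7, p=36, q=7
  k=2: a=8, p=293, q=57
  k=3: a=1, p=329, q=64
  k=4: a=8, p=2925, q=569
  k=5: a=2, p=6179, q=1202

6179/1202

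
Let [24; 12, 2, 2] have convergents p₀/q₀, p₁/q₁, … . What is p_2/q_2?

Using pₖ = aₖpₖ₋₁ + pₖ₋₂, qₖ = aₖqₖ₋₁ + qₖ₋₂ (with p₋₁=1, p₋₂=0, q₋₁=0, q₋₂=1):
  k=0: a=24, p=24, q=1
  k=1: a=12, p=289, q=12
  k=2: a=2, p=602, q=25

602/25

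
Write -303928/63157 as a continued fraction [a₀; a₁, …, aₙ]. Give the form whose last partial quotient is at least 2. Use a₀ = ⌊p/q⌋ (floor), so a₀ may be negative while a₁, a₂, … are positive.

-303928 = -5*63157 + 11857
63157 = 5*11857 + 3872
11857 = 3*3872 + 241
3872 = 16*241 + 16
241 = 15*16 + 1
16 = 16*1 + 0  (stop)
So -303928/63157 = [-5; 5, 3, 16, 15, 16].

[-5; 5, 3, 16, 15, 16]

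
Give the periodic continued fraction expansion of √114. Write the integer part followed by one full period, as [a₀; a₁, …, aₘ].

a₀ = ⌊√114⌋ = 10.
With m₀=0, d₀=1 and mₖ₊₁ = dₖaₖ − mₖ, dₖ₊₁ = (n − mₖ₊₁²)/dₖ, aₖ₊₁ = ⌊(a₀+mₖ₊₁)/dₖ₊₁⌋:
  k=1: m=10, d=14, a=1
  k=2: m=4, d=7, a=2
  k=3: m=10, d=2, a=10
  k=4: m=10, d=7, a=2
  k=5: m=4, d=14, a=1
  k=6: m=10, d=1, a=20
d=1 and a=2a₀=20 at k=6, so the next step gives (m, d) = (10, 14) again — its k=1 value — and the period has length 6.

[10; 1, 2, 10, 2, 1, 20]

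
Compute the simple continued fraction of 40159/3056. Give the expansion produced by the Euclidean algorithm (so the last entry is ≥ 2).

[13; 7, 11, 19, 2]

40159 = 13·3056 + 431
3056 = 7·431 + 39
431 = 11·39 + 2
39 = 19·2 + 1
2 = 2·1 + 0  (stop)
So 40159/3056 = [13; 7, 11, 19, 2].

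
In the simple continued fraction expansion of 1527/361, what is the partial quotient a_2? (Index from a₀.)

1527 = 4·361 + 83   →  a_0 = 4
361 = 4·83 + 29   →  a_1 = 4
83 = 2·29 + 25   →  a_2 = 2

2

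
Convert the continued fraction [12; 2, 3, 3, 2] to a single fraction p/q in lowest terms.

659/53

Fold from the inside: start with 2/1.
  3 + 1/2 = 7/2
  3 + 2/7 = 23/7
  2 + 7/23 = 53/23
  12 + 23/53 = 659/53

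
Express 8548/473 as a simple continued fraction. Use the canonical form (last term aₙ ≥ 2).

[18; 13, 1, 10, 3]

8548 = 18·473 + 34
473 = 13·34 + 31
34 = 1·31 + 3
31 = 10·3 + 1
3 = 3·1 + 0  (stop)
So 8548/473 = [18; 13, 1, 10, 3].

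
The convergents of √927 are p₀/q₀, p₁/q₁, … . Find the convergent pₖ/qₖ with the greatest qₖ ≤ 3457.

√927 = [30; 2, 4, 5, 3, 5, 4, 2, 60, …] (period length 8).
Convergents:
  p_0/q_0 = 30/1
  p_1/q_1 = 61/2
  p_2/q_2 = 274/9
  p_3/q_3 = 1431/47
  p_4/q_4 = 4567/150
  p_5/q_5 = 24266/797
  p_6/q_6 = 101631/3338
  p_7/q_7 = 227528/7473
q_6 = 3338 ≤ 3457 < 7473 = q_7, so the answer is 101631/3338.

101631/3338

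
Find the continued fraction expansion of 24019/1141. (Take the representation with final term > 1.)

[21; 19, 1, 2, 19]

24019 = 21*1141 + 58
1141 = 19*58 + 39
58 = 1*39 + 19
39 = 2*19 + 1
19 = 19*1 + 0  (stop)
So 24019/1141 = [21; 19, 1, 2, 19].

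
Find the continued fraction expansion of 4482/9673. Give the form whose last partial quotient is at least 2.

4482 = 0*9673 + 4482
9673 = 2*4482 + 709
4482 = 6*709 + 228
709 = 3*228 + 25
228 = 9*25 + 3
25 = 8*3 + 1
3 = 3*1 + 0  (stop)
So 4482/9673 = [0; 2, 6, 3, 9, 8, 3].

[0; 2, 6, 3, 9, 8, 3]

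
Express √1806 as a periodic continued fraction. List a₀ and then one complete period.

a₀ = ⌊√1806⌋ = 42.
With m₀=0, d₀=1 and mₖ₊₁ = dₖaₖ − mₖ, dₖ₊₁ = (n − mₖ₊₁²)/dₖ, aₖ₊₁ = ⌊(a₀+mₖ₊₁)/dₖ₊₁⌋:
  k=1: m=42, d=42, a=2
  k=2: m=42, d=1, a=84
d=1 and a=2a₀=84 at k=2, so the next step gives (m, d) = (42, 42) again — its k=1 value — and the period has length 2.

[42; 2, 84]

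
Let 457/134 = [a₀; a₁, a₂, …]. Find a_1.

457 = 3·134 + 55   →  a_0 = 3
134 = 2·55 + 24   →  a_1 = 2

2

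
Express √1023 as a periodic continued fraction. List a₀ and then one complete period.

a₀ = ⌊√1023⌋ = 31.
With m₀=0, d₀=1 and mₖ₊₁ = dₖaₖ − mₖ, dₖ₊₁ = (n − mₖ₊₁²)/dₖ, aₖ₊₁ = ⌊(a₀+mₖ₊₁)/dₖ₊₁⌋:
  k=1: m=31, d=62, a=1
  k=2: m=31, d=1, a=62
d=1 and a=2a₀=62 at k=2, so the next step gives (m, d) = (31, 62) again — its k=1 value — and the period has length 2.

[31; 1, 62]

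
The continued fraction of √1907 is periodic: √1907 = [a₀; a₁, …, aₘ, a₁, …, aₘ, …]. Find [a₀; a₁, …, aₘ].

[43; 1, 2, 43, 2, 1, 86]

a₀ = ⌊√1907⌋ = 43.
With m₀=0, d₀=1 and mₖ₊₁ = dₖaₖ − mₖ, dₖ₊₁ = (n − mₖ₊₁²)/dₖ, aₖ₊₁ = ⌊(a₀+mₖ₊₁)/dₖ₊₁⌋:
  k=1: m=43, d=58, a=1
  k=2: m=15, d=29, a=2
  k=3: m=43, d=2, a=43
  k=4: m=43, d=29, a=2
  k=5: m=15, d=58, a=1
  k=6: m=43, d=1, a=86
d=1 and a=2a₀=86 at k=6, so the next step gives (m, d) = (43, 58) again — its k=1 value — and the period has length 6.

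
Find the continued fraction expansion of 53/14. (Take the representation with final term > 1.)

53 = 3·14 + 11
14 = 1·11 + 3
11 = 3·3 + 2
3 = 1·2 + 1
2 = 2·1 + 0  (stop)
So 53/14 = [3; 1, 3, 1, 2].

[3; 1, 3, 1, 2]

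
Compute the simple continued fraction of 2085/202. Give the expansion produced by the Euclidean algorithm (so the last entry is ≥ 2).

[10; 3, 9, 3, 2]

2085 = 10*202 + 65
202 = 3*65 + 7
65 = 9*7 + 2
7 = 3*2 + 1
2 = 2*1 + 0  (stop)
So 2085/202 = [10; 3, 9, 3, 2].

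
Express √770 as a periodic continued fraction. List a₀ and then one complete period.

a₀ = ⌊√770⌋ = 27.
With m₀=0, d₀=1 and mₖ₊₁ = dₖaₖ − mₖ, dₖ₊₁ = (n − mₖ₊₁²)/dₖ, aₖ₊₁ = ⌊(a₀+mₖ₊₁)/dₖ₊₁⌋:
  k=1: m=27, d=41, a=1
  k=2: m=14, d=14, a=2
  k=3: m=14, d=41, a=1
  k=4: m=27, d=1, a=54
d=1 and a=2a₀=54 at k=4, so the next step gives (m, d) = (27, 41) again — its k=1 value — and the period has length 4.

[27; 1, 2, 1, 54]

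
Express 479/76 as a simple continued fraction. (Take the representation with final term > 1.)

479 = 6*76 + 23
76 = 3*23 + 7
23 = 3*7 + 2
7 = 3*2 + 1
2 = 2*1 + 0  (stop)
So 479/76 = [6; 3, 3, 3, 2].

[6; 3, 3, 3, 2]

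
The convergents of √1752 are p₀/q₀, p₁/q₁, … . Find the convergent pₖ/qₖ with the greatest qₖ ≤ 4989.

√1752 = [41; 1, 5, 1, 82, …] (period length 4).
Convergents:
  p_0/q_0 = 41/1
  p_1/q_1 = 42/1
  p_2/q_2 = 251/6
  p_3/q_3 = 293/7
  p_4/q_4 = 24277/580
  p_5/q_5 = 24570/587
  p_6/q_6 = 147127/3515
  p_7/q_7 = 171697/4102
  p_8/q_8 = 14226281/339879
q_7 = 4102 ≤ 4989 < 339879 = q_8, so the answer is 171697/4102.

171697/4102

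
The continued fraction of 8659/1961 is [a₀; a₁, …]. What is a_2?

8659 = 4·1961 + 815   →  a_0 = 4
1961 = 2·815 + 331   →  a_1 = 2
815 = 2·331 + 153   →  a_2 = 2

2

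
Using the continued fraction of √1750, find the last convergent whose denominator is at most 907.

21042/503

√1750 = [41; 1, 4, 1, 82, …] (period length 4).
Convergents:
  p_0/q_0 = 41/1
  p_1/q_1 = 42/1
  p_2/q_2 = 209/5
  p_3/q_3 = 251/6
  p_4/q_4 = 20791/497
  p_5/q_5 = 21042/503
  p_6/q_6 = 104959/2509
q_5 = 503 ≤ 907 < 2509 = q_6, so the answer is 21042/503.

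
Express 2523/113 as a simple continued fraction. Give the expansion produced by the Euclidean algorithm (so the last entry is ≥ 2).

[22; 3, 18, 2]

2523 = 22·113 + 37
113 = 3·37 + 2
37 = 18·2 + 1
2 = 2·1 + 0  (stop)
So 2523/113 = [22; 3, 18, 2].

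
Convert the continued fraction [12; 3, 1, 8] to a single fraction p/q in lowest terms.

429/35

Using pₖ = aₖpₖ₋₁ + pₖ₋₂ and qₖ = aₖqₖ₋₁ + qₖ₋₂:
  k=0: a=12, p=12, q=1
  k=1: a=3, p=37, q=3
  k=2: a=1, p=49, q=4
  k=3: a=8, p=429, q=35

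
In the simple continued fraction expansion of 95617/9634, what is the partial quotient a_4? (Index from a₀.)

95617 = 9·9634 + 8911   →  a_0 = 9
9634 = 1·8911 + 723   →  a_1 = 1
8911 = 12·723 + 235   →  a_2 = 12
723 = 3·235 + 18   →  a_3 = 3
235 = 13·18 + 1   →  a_4 = 13

13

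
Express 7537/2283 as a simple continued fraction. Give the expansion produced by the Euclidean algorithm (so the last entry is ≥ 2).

[3; 3, 3, 7, 15, 2]

7537 = 3×2283 + 688
2283 = 3×688 + 219
688 = 3×219 + 31
219 = 7×31 + 2
31 = 15×2 + 1
2 = 2×1 + 0  (stop)
So 7537/2283 = [3; 3, 3, 7, 15, 2].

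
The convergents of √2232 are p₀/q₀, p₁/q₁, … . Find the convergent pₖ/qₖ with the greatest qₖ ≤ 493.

7937/168

√2232 = [47; 4, 10, 4, 94, …] (period length 4).
Convergents:
  p_0/q_0 = 47/1
  p_1/q_1 = 189/4
  p_2/q_2 = 1937/41
  p_3/q_3 = 7937/168
  p_4/q_4 = 748015/15833
q_3 = 168 ≤ 493 < 15833 = q_4, so the answer is 7937/168.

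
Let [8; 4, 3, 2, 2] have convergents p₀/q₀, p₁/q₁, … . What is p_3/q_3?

247/30

Using pₖ = aₖpₖ₋₁ + pₖ₋₂, qₖ = aₖqₖ₋₁ + qₖ₋₂ (with p₋₁=1, p₋₂=0, q₋₁=0, q₋₂=1):
  k=0: a=8, p=8, q=1
  k=1: a=4, p=33, q=4
  k=2: a=3, p=107, q=13
  k=3: a=2, p=247, q=30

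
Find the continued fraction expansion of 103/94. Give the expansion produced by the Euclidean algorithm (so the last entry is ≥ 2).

103 = 1*94 + 9
94 = 10*9 + 4
9 = 2*4 + 1
4 = 4*1 + 0  (stop)
So 103/94 = [1; 10, 2, 4].

[1; 10, 2, 4]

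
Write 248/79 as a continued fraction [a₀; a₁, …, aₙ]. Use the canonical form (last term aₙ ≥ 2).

248 = 3*79 + 11
79 = 7*11 + 2
11 = 5*2 + 1
2 = 2*1 + 0  (stop)
So 248/79 = [3; 7, 5, 2].

[3; 7, 5, 2]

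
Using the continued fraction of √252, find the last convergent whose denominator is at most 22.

127/8

√252 = [15; 1, 6, 1, 30, …] (period length 4).
Convergents:
  p_0/q_0 = 15/1
  p_1/q_1 = 16/1
  p_2/q_2 = 111/7
  p_3/q_3 = 127/8
  p_4/q_4 = 3921/247
q_3 = 8 ≤ 22 < 247 = q_4, so the answer is 127/8.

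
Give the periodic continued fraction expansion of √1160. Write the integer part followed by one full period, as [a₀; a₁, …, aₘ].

[34; 17, 68]

a₀ = ⌊√1160⌋ = 34.
With m₀=0, d₀=1 and mₖ₊₁ = dₖaₖ − mₖ, dₖ₊₁ = (n − mₖ₊₁²)/dₖ, aₖ₊₁ = ⌊(a₀+mₖ₊₁)/dₖ₊₁⌋:
  k=1: m=34, d=4, a=17
  k=2: m=34, d=1, a=68
d=1 and a=2a₀=68 at k=2, so the next step gives (m, d) = (34, 4) again — its k=1 value — and the period has length 2.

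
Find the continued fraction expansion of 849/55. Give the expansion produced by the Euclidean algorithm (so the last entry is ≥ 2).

849 = 15*55 + 24
55 = 2*24 + 7
24 = 3*7 + 3
7 = 2*3 + 1
3 = 3*1 + 0  (stop)
So 849/55 = [15; 2, 3, 2, 3].

[15; 2, 3, 2, 3]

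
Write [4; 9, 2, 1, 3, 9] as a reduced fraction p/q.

3922/955

Using pₖ = aₖpₖ₋₁ + pₖ₋₂ and qₖ = aₖqₖ₋₁ + qₖ₋₂:
  k=0: a=4, p=4, q=1
  k=1: a=9, p=37, q=9
  k=2: a=2, p=78, q=19
  k=3: a=1, p=115, q=28
  k=4: a=3, p=423, q=103
  k=5: a=9, p=3922, q=955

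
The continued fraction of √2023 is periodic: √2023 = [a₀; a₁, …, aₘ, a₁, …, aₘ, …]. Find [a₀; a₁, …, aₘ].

a₀ = ⌊√2023⌋ = 44.
With m₀=0, d₀=1 and mₖ₊₁ = dₖaₖ − mₖ, dₖ₊₁ = (n − mₖ₊₁²)/dₖ, aₖ₊₁ = ⌊(a₀+mₖ₊₁)/dₖ₊₁⌋:
  k=1: m=44, d=87, a=1
  k=2: m=43, d=2, a=43
  k=3: m=43, d=87, a=1
  k=4: m=44, d=1, a=88
d=1 and a=2a₀=88 at k=4, so the next step gives (m, d) = (44, 87) again — its k=1 value — and the period has length 4.

[44; 1, 43, 1, 88]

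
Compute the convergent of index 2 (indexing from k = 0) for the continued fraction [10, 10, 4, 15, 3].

414/41

Using pₖ = aₖpₖ₋₁ + pₖ₋₂, qₖ = aₖqₖ₋₁ + qₖ₋₂ (with p₋₁=1, p₋₂=0, q₋₁=0, q₋₂=1):
  k=0: a=10, p=10, q=1
  k=1: a=10, p=101, q=10
  k=2: a=4, p=414, q=41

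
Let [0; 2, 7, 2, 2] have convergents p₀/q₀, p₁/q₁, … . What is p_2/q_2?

7/15

Using pₖ = aₖpₖ₋₁ + pₖ₋₂, qₖ = aₖqₖ₋₁ + qₖ₋₂ (with p₋₁=1, p₋₂=0, q₋₁=0, q₋₂=1):
  k=0: a=0, p=0, q=1
  k=1: a=2, p=1, q=2
  k=2: a=7, p=7, q=15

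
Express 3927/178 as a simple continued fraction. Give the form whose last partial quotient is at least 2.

3927 = 22×178 + 11
178 = 16×11 + 2
11 = 5×2 + 1
2 = 2×1 + 0  (stop)
So 3927/178 = [22; 16, 5, 2].

[22; 16, 5, 2]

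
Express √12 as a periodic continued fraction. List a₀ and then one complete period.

a₀ = ⌊√12⌋ = 3.

[3; 2, 6]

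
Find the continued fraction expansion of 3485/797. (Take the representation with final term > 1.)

[4; 2, 1, 2, 6, 3, 1, 3]

3485 = 4·797 + 297
797 = 2·297 + 203
297 = 1·203 + 94
203 = 2·94 + 15
94 = 6·15 + 4
15 = 3·4 + 3
4 = 1·3 + 1
3 = 3·1 + 0  (stop)
So 3485/797 = [4; 2, 1, 2, 6, 3, 1, 3].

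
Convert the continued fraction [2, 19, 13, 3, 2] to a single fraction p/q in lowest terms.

Fold from the inside: start with 2/1.
  3 + 1/2 = 7/2
  13 + 2/7 = 93/7
  19 + 7/93 = 1774/93
  2 + 93/1774 = 3641/1774

3641/1774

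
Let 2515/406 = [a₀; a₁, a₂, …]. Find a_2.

2515 = 6·406 + 79   →  a_0 = 6
406 = 5·79 + 11   →  a_1 = 5
79 = 7·11 + 2   →  a_2 = 7

7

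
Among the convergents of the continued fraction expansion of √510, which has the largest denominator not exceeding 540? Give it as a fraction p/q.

12082/535

√510 = [22; 1, 1, 2, 1, 1, 44, …] (period length 6).
Convergents:
  p_0/q_0 = 22/1
  p_1/q_1 = 23/1
  p_2/q_2 = 45/2
  p_3/q_3 = 113/5
  p_4/q_4 = 158/7
  p_5/q_5 = 271/12
  p_6/q_6 = 12082/535
  p_7/q_7 = 12353/547
q_6 = 535 ≤ 540 < 547 = q_7, so the answer is 12082/535.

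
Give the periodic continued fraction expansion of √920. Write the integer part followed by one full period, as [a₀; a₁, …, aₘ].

[30; 3, 60]

a₀ = ⌊√920⌋ = 30.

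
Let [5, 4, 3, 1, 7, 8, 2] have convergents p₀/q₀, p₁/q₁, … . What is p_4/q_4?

691/132

Using pₖ = aₖpₖ₋₁ + pₖ₋₂, qₖ = aₖqₖ₋₁ + qₖ₋₂ (with p₋₁=1, p₋₂=0, q₋₁=0, q₋₂=1):
  k=0: a=5, p=5, q=1
  k=1: a=4, p=21, q=4
  k=2: a=3, p=68, q=13
  k=3: a=1, p=89, q=17
  k=4: a=7, p=691, q=132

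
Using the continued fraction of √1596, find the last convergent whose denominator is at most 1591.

63081/1579

√1596 = [39; 1, 18, 1, 78, …] (period length 4).
Convergents:
  p_0/q_0 = 39/1
  p_1/q_1 = 40/1
  p_2/q_2 = 759/19
  p_3/q_3 = 799/20
  p_4/q_4 = 63081/1579
  p_5/q_5 = 63880/1599
q_4 = 1579 ≤ 1591 < 1599 = q_5, so the answer is 63081/1579.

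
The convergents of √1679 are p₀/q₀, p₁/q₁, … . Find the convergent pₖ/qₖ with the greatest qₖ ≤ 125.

1680/41

√1679 = [40; 1, 39, 1, 80, …] (period length 4).
Convergents:
  p_0/q_0 = 40/1
  p_1/q_1 = 41/1
  p_2/q_2 = 1639/40
  p_3/q_3 = 1680/41
  p_4/q_4 = 136039/3320
q_3 = 41 ≤ 125 < 3320 = q_4, so the answer is 1680/41.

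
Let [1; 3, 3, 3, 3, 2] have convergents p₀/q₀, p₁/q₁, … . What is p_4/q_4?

142/109

Using pₖ = aₖpₖ₋₁ + pₖ₋₂, qₖ = aₖqₖ₋₁ + qₖ₋₂ (with p₋₁=1, p₋₂=0, q₋₁=0, q₋₂=1):
  k=0: a=1, p=1, q=1
  k=1: a=3, p=4, q=3
  k=2: a=3, p=13, q=10
  k=3: a=3, p=43, q=33
  k=4: a=3, p=142, q=109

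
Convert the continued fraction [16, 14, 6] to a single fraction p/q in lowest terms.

Fold from the inside: start with 6/1.
  14 + 1/6 = 85/6
  16 + 6/85 = 1366/85

1366/85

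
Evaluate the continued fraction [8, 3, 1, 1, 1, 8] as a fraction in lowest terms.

786/95

Using pₖ = aₖpₖ₋₁ + pₖ₋₂ and qₖ = aₖqₖ₋₁ + qₖ₋₂:
  k=0: a=8, p=8, q=1
  k=1: a=3, p=25, q=3
  k=2: a=1, p=33, q=4
  k=3: a=1, p=58, q=7
  k=4: a=1, p=91, q=11
  k=5: a=8, p=786, q=95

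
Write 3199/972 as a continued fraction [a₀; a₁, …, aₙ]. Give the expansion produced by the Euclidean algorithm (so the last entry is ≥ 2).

3199 = 3×972 + 283
972 = 3×283 + 123
283 = 2×123 + 37
123 = 3×37 + 12
37 = 3×12 + 1
12 = 12×1 + 0  (stop)
So 3199/972 = [3; 3, 2, 3, 3, 12].

[3; 3, 2, 3, 3, 12]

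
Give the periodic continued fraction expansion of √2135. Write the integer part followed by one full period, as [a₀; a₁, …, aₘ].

[46; 4, 1, 5, 1, 4, 92]

a₀ = ⌊√2135⌋ = 46.
With m₀=0, d₀=1 and mₖ₊₁ = dₖaₖ − mₖ, dₖ₊₁ = (n − mₖ₊₁²)/dₖ, aₖ₊₁ = ⌊(a₀+mₖ₊₁)/dₖ₊₁⌋:
  k=1: m=46, d=19, a=4
  k=2: m=30, d=65, a=1
  k=3: m=35, d=14, a=5
  k=4: m=35, d=65, a=1
  k=5: m=30, d=19, a=4
  k=6: m=46, d=1, a=92
d=1 and a=2a₀=92 at k=6, so the next step gives (m, d) = (46, 19) again — its k=1 value — and the period has length 6.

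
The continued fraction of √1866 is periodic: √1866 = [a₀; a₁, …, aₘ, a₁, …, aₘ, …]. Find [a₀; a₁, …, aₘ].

a₀ = ⌊√1866⌋ = 43.
With m₀=0, d₀=1 and mₖ₊₁ = dₖaₖ − mₖ, dₖ₊₁ = (n − mₖ₊₁²)/dₖ, aₖ₊₁ = ⌊(a₀+mₖ₊₁)/dₖ₊₁⌋:
  k=1: m=43, d=17, a=5
  k=2: m=42, d=6, a=14
  k=3: m=42, d=17, a=5
  k=4: m=43, d=1, a=86
d=1 and a=2a₀=86 at k=4, so the next step gives (m, d) = (43, 17) again — its k=1 value — and the period has length 4.

[43; 5, 14, 5, 86]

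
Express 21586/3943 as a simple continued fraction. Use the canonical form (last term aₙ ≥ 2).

21586 = 5·3943 + 1871
3943 = 2·1871 + 201
1871 = 9·201 + 62
201 = 3·62 + 15
62 = 4·15 + 2
15 = 7·2 + 1
2 = 2·1 + 0  (stop)
So 21586/3943 = [5; 2, 9, 3, 4, 7, 2].

[5; 2, 9, 3, 4, 7, 2]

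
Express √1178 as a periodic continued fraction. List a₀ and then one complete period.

[34; 3, 9, 2, 9, 3, 68]

a₀ = ⌊√1178⌋ = 34.
With m₀=0, d₀=1 and mₖ₊₁ = dₖaₖ − mₖ, dₖ₊₁ = (n − mₖ₊₁²)/dₖ, aₖ₊₁ = ⌊(a₀+mₖ₊₁)/dₖ₊₁⌋:
  k=1: m=34, d=22, a=3
  k=2: m=32, d=7, a=9
  k=3: m=31, d=31, a=2
  k=4: m=31, d=7, a=9
  k=5: m=32, d=22, a=3
  k=6: m=34, d=1, a=68
d=1 and a=2a₀=68 at k=6, so the next step gives (m, d) = (34, 22) again — its k=1 value — and the period has length 6.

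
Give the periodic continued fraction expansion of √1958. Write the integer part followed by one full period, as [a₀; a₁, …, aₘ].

[44; 4, 88]

a₀ = ⌊√1958⌋ = 44.
With m₀=0, d₀=1 and mₖ₊₁ = dₖaₖ − mₖ, dₖ₊₁ = (n − mₖ₊₁²)/dₖ, aₖ₊₁ = ⌊(a₀+mₖ₊₁)/dₖ₊₁⌋:
  k=1: m=44, d=22, a=4
  k=2: m=44, d=1, a=88
d=1 and a=2a₀=88 at k=2, so the next step gives (m, d) = (44, 22) again — its k=1 value — and the period has length 2.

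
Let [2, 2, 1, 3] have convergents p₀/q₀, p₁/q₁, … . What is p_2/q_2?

7/3

Using pₖ = aₖpₖ₋₁ + pₖ₋₂, qₖ = aₖqₖ₋₁ + qₖ₋₂ (with p₋₁=1, p₋₂=0, q₋₁=0, q₋₂=1):
  k=0: a=2, p=2, q=1
  k=1: a=2, p=5, q=2
  k=2: a=1, p=7, q=3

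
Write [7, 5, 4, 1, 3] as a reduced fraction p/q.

712/99

Fold from the inside: start with 3/1.
  1 + 1/3 = 4/3
  4 + 3/4 = 19/4
  5 + 4/19 = 99/19
  7 + 19/99 = 712/99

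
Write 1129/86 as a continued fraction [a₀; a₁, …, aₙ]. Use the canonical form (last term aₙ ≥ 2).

1129 = 13×86 + 11
86 = 7×11 + 9
11 = 1×9 + 2
9 = 4×2 + 1
2 = 2×1 + 0  (stop)
So 1129/86 = [13; 7, 1, 4, 2].

[13; 7, 1, 4, 2]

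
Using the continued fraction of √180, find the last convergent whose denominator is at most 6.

67/5

√180 = [13; 2, 2, 2, 26, …] (period length 4).
Convergents:
  p_0/q_0 = 13/1
  p_1/q_1 = 27/2
  p_2/q_2 = 67/5
  p_3/q_3 = 161/12
q_2 = 5 ≤ 6 < 12 = q_3, so the answer is 67/5.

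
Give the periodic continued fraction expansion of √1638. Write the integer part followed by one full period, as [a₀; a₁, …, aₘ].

a₀ = ⌊√1638⌋ = 40.
With m₀=0, d₀=1 and mₖ₊₁ = dₖaₖ − mₖ, dₖ₊₁ = (n − mₖ₊₁²)/dₖ, aₖ₊₁ = ⌊(a₀+mₖ₊₁)/dₖ₊₁⌋:
  k=1: m=40, d=38, a=2
  k=2: m=36, d=9, a=8
  k=3: m=36, d=38, a=2
  k=4: m=40, d=1, a=80
d=1 and a=2a₀=80 at k=4, so the next step gives (m, d) = (40, 38) again — its k=1 value — and the period has length 4.

[40; 2, 8, 2, 80]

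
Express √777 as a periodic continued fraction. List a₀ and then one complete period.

a₀ = ⌊√777⌋ = 27.
With m₀=0, d₀=1 and mₖ₊₁ = dₖaₖ − mₖ, dₖ₊₁ = (n − mₖ₊₁²)/dₖ, aₖ₊₁ = ⌊(a₀+mₖ₊₁)/dₖ₊₁⌋:
  k=1: m=27, d=48, a=1
  k=2: m=21, d=7, a=6
  k=3: m=21, d=48, a=1
  k=4: m=27, d=1, a=54
d=1 and a=2a₀=54 at k=4, so the next step gives (m, d) = (27, 48) again — its k=1 value — and the period has length 4.

[27; 1, 6, 1, 54]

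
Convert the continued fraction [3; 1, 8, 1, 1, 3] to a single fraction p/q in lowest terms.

Fold from the inside: start with 3/1.
  1 + 1/3 = 4/3
  1 + 3/4 = 7/4
  8 + 4/7 = 60/7
  1 + 7/60 = 67/60
  3 + 60/67 = 261/67

261/67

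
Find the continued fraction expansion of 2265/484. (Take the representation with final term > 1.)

[4; 1, 2, 8, 6, 3]

2265 = 4·484 + 329
484 = 1·329 + 155
329 = 2·155 + 19
155 = 8·19 + 3
19 = 6·3 + 1
3 = 3·1 + 0  (stop)
So 2265/484 = [4; 1, 2, 8, 6, 3].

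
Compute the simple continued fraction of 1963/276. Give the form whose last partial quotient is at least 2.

1963 = 7*276 + 31
276 = 8*31 + 28
31 = 1*28 + 3
28 = 9*3 + 1
3 = 3*1 + 0  (stop)
So 1963/276 = [7; 8, 1, 9, 3].

[7; 8, 1, 9, 3]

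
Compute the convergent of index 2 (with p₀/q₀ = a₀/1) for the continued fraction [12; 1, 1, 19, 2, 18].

25/2

Using pₖ = aₖpₖ₋₁ + pₖ₋₂, qₖ = aₖqₖ₋₁ + qₖ₋₂ (with p₋₁=1, p₋₂=0, q₋₁=0, q₋₂=1):
  k=0: a=12, p=12, q=1
  k=1: a=1, p=13, q=1
  k=2: a=1, p=25, q=2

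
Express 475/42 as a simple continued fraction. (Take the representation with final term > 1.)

475 = 11*42 + 13
42 = 3*13 + 3
13 = 4*3 + 1
3 = 3*1 + 0  (stop)
So 475/42 = [11; 3, 4, 3].

[11; 3, 4, 3]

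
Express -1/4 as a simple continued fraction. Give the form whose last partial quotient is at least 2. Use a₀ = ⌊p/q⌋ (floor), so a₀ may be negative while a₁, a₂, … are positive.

-1 = -1*4 + 3
4 = 1*3 + 1
3 = 3*1 + 0  (stop)
So -1/4 = [-1; 1, 3].

[-1; 1, 3]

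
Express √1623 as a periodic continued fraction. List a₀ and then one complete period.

[40; 3, 2, 26, 2, 3, 80]

a₀ = ⌊√1623⌋ = 40.
With m₀=0, d₀=1 and mₖ₊₁ = dₖaₖ − mₖ, dₖ₊₁ = (n − mₖ₊₁²)/dₖ, aₖ₊₁ = ⌊(a₀+mₖ₊₁)/dₖ₊₁⌋:
  k=1: m=40, d=23, a=3
  k=2: m=29, d=34, a=2
  k=3: m=39, d=3, a=26
  k=4: m=39, d=34, a=2
  k=5: m=29, d=23, a=3
  k=6: m=40, d=1, a=80
d=1 and a=2a₀=80 at k=6, so the next step gives (m, d) = (40, 23) again — its k=1 value — and the period has length 6.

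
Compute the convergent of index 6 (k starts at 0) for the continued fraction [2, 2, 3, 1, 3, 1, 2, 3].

293/120

Using pₖ = aₖpₖ₋₁ + pₖ₋₂, qₖ = aₖqₖ₋₁ + qₖ₋₂ (with p₋₁=1, p₋₂=0, q₋₁=0, q₋₂=1):
  k=0: a=2, p=2, q=1
  k=1: a=2, p=5, q=2
  k=2: a=3, p=17, q=7
  k=3: a=1, p=22, q=9
  k=4: a=3, p=83, q=34
  k=5: a=1, p=105, q=43
  k=6: a=2, p=293, q=120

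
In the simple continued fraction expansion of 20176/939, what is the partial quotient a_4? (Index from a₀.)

20176 = 21·939 + 457   →  a_0 = 21
939 = 2·457 + 25   →  a_1 = 2
457 = 18·25 + 7   →  a_2 = 18
25 = 3·7 + 4   →  a_3 = 3
7 = 1·4 + 3   →  a_4 = 1

1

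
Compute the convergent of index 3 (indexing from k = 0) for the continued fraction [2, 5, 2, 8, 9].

Using pₖ = aₖpₖ₋₁ + pₖ₋₂, qₖ = aₖqₖ₋₁ + qₖ₋₂ (with p₋₁=1, p₋₂=0, q₋₁=0, q₋₂=1):
  k=0: a=2, p=2, q=1
  k=1: a=5, p=11, q=5
  k=2: a=2, p=24, q=11
  k=3: a=8, p=203, q=93

203/93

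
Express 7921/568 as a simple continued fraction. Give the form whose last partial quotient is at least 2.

7921 = 13*568 + 537
568 = 1*537 + 31
537 = 17*31 + 10
31 = 3*10 + 1
10 = 10*1 + 0  (stop)
So 7921/568 = [13; 1, 17, 3, 10].

[13; 1, 17, 3, 10]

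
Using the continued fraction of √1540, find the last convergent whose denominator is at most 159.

2747/70

√1540 = [39; 4, 8, 2, 8, 4, 78, …] (period length 6).
Convergents:
  p_0/q_0 = 39/1
  p_1/q_1 = 157/4
  p_2/q_2 = 1295/33
  p_3/q_3 = 2747/70
  p_4/q_4 = 23271/593
q_3 = 70 ≤ 159 < 593 = q_4, so the answer is 2747/70.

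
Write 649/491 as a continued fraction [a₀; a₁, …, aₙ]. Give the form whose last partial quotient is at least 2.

649 = 1×491 + 158
491 = 3×158 + 17
158 = 9×17 + 5
17 = 3×5 + 2
5 = 2×2 + 1
2 = 2×1 + 0  (stop)
So 649/491 = [1; 3, 9, 3, 2, 2].

[1; 3, 9, 3, 2, 2]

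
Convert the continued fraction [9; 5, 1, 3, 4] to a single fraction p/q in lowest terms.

Fold from the inside: start with 4/1.
  3 + 1/4 = 13/4
  1 + 4/13 = 17/13
  5 + 13/17 = 98/17
  9 + 17/98 = 899/98

899/98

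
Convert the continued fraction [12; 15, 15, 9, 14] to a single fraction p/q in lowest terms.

348863/28912

Fold from the inside: start with 14/1.
  9 + 1/14 = 127/14
  15 + 14/127 = 1919/127
  15 + 127/1919 = 28912/1919
  12 + 1919/28912 = 348863/28912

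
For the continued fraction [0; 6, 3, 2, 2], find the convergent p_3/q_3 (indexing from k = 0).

Using pₖ = aₖpₖ₋₁ + pₖ₋₂, qₖ = aₖqₖ₋₁ + qₖ₋₂ (with p₋₁=1, p₋₂=0, q₋₁=0, q₋₂=1):
  k=0: a=0, p=0, q=1
  k=1: a=6, p=1, q=6
  k=2: a=3, p=3, q=19
  k=3: a=2, p=7, q=44

7/44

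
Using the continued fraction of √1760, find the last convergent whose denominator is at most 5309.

73962/1763

√1760 = [41; 1, 19, 1, 82, …] (period length 4).
Convergents:
  p_0/q_0 = 41/1
  p_1/q_1 = 42/1
  p_2/q_2 = 839/20
  p_3/q_3 = 881/21
  p_4/q_4 = 73081/1742
  p_5/q_5 = 73962/1763
  p_6/q_6 = 1478359/35239
q_5 = 1763 ≤ 5309 < 35239 = q_6, so the answer is 73962/1763.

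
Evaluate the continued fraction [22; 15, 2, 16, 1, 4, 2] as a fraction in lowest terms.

130181/5900

Fold from the inside: start with 2/1.
  4 + 1/2 = 9/2
  1 + 2/9 = 11/9
  16 + 9/11 = 185/11
  2 + 11/185 = 381/185
  15 + 185/381 = 5900/381
  22 + 381/5900 = 130181/5900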